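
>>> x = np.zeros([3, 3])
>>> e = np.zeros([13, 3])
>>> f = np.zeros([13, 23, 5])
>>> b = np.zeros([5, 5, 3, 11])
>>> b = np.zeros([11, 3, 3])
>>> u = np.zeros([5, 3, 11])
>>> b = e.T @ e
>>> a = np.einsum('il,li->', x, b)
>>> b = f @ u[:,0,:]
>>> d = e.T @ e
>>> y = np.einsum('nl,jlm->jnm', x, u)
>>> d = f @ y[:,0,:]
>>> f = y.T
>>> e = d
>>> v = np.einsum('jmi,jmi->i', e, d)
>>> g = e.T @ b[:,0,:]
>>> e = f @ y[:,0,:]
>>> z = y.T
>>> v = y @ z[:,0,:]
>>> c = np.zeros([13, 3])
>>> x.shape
(3, 3)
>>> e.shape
(11, 3, 11)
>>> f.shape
(11, 3, 5)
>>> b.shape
(13, 23, 11)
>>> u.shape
(5, 3, 11)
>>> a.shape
()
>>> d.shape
(13, 23, 11)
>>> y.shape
(5, 3, 11)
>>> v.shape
(5, 3, 5)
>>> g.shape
(11, 23, 11)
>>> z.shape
(11, 3, 5)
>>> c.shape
(13, 3)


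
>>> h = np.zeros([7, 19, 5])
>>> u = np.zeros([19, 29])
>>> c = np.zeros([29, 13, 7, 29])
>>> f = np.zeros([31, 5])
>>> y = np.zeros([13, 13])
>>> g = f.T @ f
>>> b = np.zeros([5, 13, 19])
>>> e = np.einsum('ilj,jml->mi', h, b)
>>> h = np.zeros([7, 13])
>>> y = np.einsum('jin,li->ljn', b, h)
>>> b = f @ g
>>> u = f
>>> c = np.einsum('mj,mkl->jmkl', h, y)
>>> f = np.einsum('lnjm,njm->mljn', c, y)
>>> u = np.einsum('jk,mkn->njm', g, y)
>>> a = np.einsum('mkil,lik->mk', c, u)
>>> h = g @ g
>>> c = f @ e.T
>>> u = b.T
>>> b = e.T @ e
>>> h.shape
(5, 5)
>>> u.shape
(5, 31)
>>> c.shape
(19, 13, 5, 13)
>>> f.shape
(19, 13, 5, 7)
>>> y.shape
(7, 5, 19)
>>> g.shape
(5, 5)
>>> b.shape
(7, 7)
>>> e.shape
(13, 7)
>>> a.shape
(13, 7)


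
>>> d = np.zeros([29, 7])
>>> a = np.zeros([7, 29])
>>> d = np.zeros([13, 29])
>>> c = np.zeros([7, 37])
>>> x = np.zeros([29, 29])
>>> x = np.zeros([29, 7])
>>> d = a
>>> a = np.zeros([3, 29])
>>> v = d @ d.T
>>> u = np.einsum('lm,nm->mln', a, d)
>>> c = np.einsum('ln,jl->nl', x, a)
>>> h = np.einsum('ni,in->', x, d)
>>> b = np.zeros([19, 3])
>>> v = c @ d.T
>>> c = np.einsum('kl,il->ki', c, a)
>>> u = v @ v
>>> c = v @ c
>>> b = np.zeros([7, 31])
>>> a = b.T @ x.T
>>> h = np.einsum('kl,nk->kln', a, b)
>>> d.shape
(7, 29)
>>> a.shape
(31, 29)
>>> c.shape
(7, 3)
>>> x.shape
(29, 7)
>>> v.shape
(7, 7)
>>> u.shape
(7, 7)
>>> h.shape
(31, 29, 7)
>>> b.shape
(7, 31)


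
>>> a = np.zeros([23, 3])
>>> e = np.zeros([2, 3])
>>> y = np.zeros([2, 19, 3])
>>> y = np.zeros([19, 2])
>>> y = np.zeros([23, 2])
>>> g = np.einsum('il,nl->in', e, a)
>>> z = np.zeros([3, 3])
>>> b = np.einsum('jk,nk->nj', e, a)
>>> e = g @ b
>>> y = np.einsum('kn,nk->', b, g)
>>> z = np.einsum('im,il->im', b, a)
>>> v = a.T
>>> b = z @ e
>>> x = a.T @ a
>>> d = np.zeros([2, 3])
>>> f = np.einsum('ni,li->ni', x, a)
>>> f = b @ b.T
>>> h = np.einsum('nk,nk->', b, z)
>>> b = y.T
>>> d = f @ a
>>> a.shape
(23, 3)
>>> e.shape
(2, 2)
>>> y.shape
()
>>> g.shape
(2, 23)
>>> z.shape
(23, 2)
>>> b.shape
()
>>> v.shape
(3, 23)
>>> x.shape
(3, 3)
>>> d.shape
(23, 3)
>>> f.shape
(23, 23)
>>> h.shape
()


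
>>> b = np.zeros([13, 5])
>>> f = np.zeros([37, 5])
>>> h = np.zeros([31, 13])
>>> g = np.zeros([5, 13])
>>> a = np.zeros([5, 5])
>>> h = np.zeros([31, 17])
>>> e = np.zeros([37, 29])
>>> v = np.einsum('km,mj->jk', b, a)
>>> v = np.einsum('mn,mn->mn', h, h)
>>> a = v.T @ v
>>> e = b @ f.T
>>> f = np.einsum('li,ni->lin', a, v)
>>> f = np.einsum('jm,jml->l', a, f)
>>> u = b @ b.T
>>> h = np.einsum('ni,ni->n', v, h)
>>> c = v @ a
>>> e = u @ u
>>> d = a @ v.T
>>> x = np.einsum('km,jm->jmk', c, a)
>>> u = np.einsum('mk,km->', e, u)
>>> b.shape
(13, 5)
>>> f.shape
(31,)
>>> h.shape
(31,)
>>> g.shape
(5, 13)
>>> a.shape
(17, 17)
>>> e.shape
(13, 13)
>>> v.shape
(31, 17)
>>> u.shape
()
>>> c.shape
(31, 17)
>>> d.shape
(17, 31)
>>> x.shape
(17, 17, 31)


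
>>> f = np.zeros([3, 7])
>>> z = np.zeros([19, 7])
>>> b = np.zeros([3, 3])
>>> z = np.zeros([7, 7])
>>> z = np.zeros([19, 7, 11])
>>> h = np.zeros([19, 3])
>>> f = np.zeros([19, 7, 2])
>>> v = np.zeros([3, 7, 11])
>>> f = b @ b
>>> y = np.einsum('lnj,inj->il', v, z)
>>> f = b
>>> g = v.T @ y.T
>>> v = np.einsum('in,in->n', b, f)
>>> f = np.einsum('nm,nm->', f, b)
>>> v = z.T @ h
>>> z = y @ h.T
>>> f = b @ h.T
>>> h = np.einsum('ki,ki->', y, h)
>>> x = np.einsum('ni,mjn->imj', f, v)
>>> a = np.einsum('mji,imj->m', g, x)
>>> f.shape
(3, 19)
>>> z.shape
(19, 19)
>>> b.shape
(3, 3)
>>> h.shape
()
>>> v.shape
(11, 7, 3)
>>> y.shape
(19, 3)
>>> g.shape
(11, 7, 19)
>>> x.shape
(19, 11, 7)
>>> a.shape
(11,)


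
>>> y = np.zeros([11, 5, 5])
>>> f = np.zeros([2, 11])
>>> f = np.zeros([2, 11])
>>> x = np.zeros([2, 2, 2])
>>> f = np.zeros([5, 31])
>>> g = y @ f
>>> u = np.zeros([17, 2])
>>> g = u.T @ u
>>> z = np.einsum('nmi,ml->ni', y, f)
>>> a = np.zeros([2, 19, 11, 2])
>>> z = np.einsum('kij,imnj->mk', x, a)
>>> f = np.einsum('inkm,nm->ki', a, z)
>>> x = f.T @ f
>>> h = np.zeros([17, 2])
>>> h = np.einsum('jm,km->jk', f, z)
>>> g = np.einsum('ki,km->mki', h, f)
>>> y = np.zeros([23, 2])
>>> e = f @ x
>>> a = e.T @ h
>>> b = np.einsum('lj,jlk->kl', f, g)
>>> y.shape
(23, 2)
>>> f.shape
(11, 2)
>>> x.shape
(2, 2)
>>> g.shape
(2, 11, 19)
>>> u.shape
(17, 2)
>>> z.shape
(19, 2)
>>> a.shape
(2, 19)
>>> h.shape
(11, 19)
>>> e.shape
(11, 2)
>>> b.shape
(19, 11)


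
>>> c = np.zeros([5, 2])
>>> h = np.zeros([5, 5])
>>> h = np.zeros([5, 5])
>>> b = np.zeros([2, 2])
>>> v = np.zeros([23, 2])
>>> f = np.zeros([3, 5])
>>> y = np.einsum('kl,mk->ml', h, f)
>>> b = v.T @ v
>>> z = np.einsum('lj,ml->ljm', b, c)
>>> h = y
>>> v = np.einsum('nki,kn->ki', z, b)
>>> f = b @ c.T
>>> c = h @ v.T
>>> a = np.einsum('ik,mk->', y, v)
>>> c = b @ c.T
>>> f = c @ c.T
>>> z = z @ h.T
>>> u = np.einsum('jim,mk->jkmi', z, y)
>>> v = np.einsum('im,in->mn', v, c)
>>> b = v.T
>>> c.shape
(2, 3)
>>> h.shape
(3, 5)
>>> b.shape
(3, 5)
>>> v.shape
(5, 3)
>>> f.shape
(2, 2)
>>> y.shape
(3, 5)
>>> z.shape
(2, 2, 3)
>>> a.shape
()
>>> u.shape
(2, 5, 3, 2)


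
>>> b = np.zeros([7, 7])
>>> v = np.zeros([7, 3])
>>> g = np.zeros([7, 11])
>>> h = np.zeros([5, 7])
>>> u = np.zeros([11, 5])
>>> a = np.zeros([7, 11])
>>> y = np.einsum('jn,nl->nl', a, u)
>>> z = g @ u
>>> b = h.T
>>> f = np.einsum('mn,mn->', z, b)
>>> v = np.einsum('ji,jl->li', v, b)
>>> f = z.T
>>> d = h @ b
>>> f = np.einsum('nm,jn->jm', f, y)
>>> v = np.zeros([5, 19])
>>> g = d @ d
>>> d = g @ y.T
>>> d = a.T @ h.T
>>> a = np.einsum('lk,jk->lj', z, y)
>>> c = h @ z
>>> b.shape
(7, 5)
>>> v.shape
(5, 19)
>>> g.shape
(5, 5)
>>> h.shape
(5, 7)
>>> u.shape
(11, 5)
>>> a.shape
(7, 11)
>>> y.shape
(11, 5)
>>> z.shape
(7, 5)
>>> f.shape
(11, 7)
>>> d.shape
(11, 5)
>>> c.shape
(5, 5)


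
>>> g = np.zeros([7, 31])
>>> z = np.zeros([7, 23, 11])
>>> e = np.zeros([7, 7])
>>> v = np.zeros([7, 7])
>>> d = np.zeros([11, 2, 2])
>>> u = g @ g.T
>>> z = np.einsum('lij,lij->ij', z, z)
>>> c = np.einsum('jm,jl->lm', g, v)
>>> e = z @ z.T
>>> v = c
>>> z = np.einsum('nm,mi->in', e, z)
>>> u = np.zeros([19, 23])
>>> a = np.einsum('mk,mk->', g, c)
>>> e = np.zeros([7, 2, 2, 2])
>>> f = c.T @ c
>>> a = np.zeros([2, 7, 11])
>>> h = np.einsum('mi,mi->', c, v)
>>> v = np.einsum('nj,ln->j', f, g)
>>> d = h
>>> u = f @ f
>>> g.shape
(7, 31)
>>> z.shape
(11, 23)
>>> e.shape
(7, 2, 2, 2)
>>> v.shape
(31,)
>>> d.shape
()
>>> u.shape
(31, 31)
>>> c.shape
(7, 31)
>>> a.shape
(2, 7, 11)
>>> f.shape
(31, 31)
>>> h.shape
()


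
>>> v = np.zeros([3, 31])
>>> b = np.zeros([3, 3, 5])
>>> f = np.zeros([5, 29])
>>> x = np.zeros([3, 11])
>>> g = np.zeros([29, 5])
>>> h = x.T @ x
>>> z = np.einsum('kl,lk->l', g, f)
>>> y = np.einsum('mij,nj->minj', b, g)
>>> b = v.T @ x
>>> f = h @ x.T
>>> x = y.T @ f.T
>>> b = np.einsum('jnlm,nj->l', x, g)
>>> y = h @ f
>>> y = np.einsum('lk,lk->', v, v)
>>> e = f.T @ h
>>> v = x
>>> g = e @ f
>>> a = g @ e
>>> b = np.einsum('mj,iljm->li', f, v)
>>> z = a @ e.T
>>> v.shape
(5, 29, 3, 11)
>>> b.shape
(29, 5)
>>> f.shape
(11, 3)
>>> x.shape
(5, 29, 3, 11)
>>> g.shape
(3, 3)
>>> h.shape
(11, 11)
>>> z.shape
(3, 3)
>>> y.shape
()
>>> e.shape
(3, 11)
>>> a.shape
(3, 11)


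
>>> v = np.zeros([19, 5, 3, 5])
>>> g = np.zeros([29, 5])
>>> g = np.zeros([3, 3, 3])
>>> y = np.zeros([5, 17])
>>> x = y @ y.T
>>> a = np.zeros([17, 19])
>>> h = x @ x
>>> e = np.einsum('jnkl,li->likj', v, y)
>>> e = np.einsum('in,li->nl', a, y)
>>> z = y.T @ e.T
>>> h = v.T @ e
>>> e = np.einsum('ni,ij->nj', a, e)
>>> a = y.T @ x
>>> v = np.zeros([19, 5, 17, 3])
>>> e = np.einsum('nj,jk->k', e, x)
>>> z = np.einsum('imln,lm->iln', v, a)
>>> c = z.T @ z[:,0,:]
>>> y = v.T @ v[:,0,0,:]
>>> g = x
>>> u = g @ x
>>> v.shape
(19, 5, 17, 3)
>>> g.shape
(5, 5)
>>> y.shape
(3, 17, 5, 3)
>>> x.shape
(5, 5)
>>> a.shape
(17, 5)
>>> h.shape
(5, 3, 5, 5)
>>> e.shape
(5,)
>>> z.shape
(19, 17, 3)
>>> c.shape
(3, 17, 3)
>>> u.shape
(5, 5)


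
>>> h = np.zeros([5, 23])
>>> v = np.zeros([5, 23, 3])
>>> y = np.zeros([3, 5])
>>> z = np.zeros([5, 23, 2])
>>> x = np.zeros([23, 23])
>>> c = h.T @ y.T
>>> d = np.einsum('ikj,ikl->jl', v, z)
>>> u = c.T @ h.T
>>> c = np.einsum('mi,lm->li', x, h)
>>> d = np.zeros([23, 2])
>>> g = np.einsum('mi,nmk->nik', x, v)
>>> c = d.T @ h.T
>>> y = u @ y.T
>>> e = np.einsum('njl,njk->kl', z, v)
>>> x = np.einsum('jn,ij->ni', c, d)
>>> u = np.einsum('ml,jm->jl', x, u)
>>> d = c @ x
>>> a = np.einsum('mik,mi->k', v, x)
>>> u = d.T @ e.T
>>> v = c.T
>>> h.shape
(5, 23)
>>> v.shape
(5, 2)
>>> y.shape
(3, 3)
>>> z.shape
(5, 23, 2)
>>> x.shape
(5, 23)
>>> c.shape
(2, 5)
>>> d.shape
(2, 23)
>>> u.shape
(23, 3)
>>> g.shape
(5, 23, 3)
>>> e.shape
(3, 2)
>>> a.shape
(3,)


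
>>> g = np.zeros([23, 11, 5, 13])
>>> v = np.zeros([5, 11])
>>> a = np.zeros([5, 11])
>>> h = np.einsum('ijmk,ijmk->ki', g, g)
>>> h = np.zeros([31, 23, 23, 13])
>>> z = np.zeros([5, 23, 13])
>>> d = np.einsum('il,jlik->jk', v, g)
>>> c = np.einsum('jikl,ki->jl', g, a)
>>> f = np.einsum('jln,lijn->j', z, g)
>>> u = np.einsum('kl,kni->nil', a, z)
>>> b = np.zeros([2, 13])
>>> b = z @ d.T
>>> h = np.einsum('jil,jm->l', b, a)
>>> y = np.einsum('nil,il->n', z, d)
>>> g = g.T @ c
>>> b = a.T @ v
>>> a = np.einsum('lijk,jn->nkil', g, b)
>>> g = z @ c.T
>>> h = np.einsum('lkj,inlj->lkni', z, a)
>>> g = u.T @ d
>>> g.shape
(11, 13, 13)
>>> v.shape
(5, 11)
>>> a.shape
(11, 13, 5, 13)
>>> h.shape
(5, 23, 13, 11)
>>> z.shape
(5, 23, 13)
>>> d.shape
(23, 13)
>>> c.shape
(23, 13)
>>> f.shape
(5,)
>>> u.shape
(23, 13, 11)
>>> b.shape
(11, 11)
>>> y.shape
(5,)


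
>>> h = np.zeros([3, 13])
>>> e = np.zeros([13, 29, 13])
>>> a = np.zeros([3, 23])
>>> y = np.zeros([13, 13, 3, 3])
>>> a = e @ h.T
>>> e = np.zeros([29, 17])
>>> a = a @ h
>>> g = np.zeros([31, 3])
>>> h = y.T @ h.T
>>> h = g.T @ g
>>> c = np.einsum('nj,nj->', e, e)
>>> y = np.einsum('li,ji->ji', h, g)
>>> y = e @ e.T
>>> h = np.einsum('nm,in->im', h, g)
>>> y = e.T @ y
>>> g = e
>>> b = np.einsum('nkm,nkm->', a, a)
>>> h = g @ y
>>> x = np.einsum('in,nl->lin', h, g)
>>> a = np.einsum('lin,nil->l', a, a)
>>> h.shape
(29, 29)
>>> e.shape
(29, 17)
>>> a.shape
(13,)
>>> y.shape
(17, 29)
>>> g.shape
(29, 17)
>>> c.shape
()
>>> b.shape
()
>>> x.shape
(17, 29, 29)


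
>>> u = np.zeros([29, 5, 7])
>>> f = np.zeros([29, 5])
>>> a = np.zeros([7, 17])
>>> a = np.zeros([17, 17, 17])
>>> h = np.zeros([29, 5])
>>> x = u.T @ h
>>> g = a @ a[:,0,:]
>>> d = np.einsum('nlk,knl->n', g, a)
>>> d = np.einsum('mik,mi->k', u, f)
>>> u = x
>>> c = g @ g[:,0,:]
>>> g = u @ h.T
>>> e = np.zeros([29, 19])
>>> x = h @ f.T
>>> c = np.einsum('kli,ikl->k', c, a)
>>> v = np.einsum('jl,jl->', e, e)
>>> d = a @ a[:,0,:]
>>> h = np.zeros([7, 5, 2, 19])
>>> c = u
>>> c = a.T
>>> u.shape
(7, 5, 5)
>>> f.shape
(29, 5)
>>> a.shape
(17, 17, 17)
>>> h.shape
(7, 5, 2, 19)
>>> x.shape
(29, 29)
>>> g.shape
(7, 5, 29)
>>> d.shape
(17, 17, 17)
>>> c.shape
(17, 17, 17)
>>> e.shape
(29, 19)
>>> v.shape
()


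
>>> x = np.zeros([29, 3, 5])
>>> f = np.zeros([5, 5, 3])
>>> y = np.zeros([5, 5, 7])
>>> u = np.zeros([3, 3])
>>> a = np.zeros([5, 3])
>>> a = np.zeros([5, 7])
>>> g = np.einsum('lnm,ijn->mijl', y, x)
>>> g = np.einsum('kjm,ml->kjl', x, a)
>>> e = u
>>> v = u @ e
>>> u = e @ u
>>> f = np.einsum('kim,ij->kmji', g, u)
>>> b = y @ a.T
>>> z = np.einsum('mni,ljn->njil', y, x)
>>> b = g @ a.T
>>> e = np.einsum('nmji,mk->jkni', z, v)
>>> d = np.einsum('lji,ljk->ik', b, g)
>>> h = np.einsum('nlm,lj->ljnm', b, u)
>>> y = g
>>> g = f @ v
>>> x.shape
(29, 3, 5)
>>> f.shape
(29, 7, 3, 3)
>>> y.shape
(29, 3, 7)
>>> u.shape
(3, 3)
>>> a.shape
(5, 7)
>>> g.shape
(29, 7, 3, 3)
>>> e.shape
(7, 3, 5, 29)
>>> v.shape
(3, 3)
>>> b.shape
(29, 3, 5)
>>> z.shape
(5, 3, 7, 29)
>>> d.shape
(5, 7)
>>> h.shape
(3, 3, 29, 5)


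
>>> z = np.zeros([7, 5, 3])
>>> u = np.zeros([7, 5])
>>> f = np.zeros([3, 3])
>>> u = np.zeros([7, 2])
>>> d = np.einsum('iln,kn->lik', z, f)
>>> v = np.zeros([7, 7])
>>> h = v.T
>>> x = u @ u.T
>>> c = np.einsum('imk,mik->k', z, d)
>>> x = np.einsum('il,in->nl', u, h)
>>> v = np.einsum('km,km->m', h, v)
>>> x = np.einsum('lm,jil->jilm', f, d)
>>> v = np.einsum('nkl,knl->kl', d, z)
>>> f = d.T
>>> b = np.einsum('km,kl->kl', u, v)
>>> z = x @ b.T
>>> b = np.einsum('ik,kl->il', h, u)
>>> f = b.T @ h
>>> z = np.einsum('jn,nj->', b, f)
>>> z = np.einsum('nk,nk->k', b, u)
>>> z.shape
(2,)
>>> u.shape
(7, 2)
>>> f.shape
(2, 7)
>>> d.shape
(5, 7, 3)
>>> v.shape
(7, 3)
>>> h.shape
(7, 7)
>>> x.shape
(5, 7, 3, 3)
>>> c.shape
(3,)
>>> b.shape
(7, 2)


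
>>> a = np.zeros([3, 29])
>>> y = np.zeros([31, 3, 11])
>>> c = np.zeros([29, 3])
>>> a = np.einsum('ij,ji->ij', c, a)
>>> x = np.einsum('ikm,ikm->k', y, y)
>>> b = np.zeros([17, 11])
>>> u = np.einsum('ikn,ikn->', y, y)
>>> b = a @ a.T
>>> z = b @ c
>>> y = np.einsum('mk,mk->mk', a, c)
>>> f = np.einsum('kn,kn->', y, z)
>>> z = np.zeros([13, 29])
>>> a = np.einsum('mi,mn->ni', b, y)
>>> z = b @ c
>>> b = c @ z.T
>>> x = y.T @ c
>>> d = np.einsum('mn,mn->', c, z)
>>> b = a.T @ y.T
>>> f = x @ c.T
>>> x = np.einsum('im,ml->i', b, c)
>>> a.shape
(3, 29)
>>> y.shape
(29, 3)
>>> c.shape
(29, 3)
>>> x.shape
(29,)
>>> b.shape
(29, 29)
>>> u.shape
()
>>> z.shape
(29, 3)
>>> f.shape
(3, 29)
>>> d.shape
()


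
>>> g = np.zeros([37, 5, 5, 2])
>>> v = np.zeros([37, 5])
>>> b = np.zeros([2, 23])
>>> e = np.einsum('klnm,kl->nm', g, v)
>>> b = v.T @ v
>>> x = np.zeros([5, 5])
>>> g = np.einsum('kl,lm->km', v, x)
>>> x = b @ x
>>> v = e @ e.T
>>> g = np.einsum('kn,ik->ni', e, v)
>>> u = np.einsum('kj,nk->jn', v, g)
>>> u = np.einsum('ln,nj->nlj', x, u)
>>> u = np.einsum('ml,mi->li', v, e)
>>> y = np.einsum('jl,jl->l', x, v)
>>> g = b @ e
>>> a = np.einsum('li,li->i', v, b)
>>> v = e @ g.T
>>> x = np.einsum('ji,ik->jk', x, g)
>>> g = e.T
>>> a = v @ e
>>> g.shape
(2, 5)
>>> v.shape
(5, 5)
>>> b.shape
(5, 5)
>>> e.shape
(5, 2)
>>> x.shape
(5, 2)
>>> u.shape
(5, 2)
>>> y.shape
(5,)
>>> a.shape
(5, 2)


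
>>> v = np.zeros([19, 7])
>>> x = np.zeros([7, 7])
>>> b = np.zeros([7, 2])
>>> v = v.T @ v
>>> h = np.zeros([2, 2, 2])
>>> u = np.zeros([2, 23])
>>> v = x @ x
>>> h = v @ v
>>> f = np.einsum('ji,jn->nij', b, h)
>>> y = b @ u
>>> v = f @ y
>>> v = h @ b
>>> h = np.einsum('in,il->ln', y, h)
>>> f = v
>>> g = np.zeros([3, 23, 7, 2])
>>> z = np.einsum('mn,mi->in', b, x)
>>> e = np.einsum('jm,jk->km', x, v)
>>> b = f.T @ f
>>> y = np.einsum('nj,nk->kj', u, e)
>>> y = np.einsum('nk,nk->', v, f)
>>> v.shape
(7, 2)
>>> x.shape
(7, 7)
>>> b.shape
(2, 2)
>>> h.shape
(7, 23)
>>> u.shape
(2, 23)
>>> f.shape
(7, 2)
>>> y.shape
()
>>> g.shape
(3, 23, 7, 2)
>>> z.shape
(7, 2)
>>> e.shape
(2, 7)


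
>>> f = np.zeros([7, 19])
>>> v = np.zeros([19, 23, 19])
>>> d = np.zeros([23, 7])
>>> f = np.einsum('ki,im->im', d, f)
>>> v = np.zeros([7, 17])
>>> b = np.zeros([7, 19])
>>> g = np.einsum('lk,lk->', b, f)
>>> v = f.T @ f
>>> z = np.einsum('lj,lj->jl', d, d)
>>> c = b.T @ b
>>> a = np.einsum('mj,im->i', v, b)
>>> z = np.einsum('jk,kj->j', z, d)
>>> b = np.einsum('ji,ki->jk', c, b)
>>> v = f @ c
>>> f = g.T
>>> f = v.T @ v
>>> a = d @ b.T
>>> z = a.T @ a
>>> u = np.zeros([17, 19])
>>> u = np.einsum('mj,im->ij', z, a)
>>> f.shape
(19, 19)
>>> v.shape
(7, 19)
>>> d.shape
(23, 7)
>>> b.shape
(19, 7)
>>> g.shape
()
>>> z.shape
(19, 19)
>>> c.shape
(19, 19)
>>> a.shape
(23, 19)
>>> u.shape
(23, 19)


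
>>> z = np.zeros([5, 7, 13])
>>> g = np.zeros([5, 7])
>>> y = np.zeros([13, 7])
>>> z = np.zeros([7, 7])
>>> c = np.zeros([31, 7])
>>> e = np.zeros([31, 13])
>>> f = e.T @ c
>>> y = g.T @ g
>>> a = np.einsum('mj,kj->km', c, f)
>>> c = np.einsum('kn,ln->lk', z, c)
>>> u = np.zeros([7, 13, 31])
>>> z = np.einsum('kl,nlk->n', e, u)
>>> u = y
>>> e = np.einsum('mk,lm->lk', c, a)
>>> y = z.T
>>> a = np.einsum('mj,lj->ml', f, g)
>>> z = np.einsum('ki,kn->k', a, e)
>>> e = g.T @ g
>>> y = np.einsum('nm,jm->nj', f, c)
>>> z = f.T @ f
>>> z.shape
(7, 7)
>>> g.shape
(5, 7)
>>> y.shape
(13, 31)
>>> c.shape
(31, 7)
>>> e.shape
(7, 7)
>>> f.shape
(13, 7)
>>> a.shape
(13, 5)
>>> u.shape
(7, 7)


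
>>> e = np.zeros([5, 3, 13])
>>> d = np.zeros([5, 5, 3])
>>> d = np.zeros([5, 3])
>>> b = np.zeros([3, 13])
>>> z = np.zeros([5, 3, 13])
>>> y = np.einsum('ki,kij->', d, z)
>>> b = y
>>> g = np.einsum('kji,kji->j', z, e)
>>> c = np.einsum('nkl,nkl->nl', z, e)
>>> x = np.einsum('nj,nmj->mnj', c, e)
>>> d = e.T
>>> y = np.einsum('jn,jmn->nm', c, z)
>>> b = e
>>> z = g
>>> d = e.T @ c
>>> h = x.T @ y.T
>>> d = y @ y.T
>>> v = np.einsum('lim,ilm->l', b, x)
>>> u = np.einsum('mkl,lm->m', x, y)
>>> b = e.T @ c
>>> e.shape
(5, 3, 13)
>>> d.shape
(13, 13)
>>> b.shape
(13, 3, 13)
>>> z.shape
(3,)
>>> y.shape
(13, 3)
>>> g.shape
(3,)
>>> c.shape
(5, 13)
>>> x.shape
(3, 5, 13)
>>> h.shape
(13, 5, 13)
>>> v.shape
(5,)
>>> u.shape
(3,)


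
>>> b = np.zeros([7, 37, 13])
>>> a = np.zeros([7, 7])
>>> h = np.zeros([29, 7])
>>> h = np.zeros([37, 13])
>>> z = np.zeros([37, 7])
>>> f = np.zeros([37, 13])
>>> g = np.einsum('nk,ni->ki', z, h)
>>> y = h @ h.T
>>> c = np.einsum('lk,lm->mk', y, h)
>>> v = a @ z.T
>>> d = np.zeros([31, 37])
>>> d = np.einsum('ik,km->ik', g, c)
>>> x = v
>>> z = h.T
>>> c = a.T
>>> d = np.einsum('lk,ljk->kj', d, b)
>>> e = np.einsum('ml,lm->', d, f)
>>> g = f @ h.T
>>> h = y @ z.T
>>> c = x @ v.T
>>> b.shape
(7, 37, 13)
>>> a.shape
(7, 7)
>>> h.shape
(37, 13)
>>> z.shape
(13, 37)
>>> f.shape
(37, 13)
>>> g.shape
(37, 37)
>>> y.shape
(37, 37)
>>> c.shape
(7, 7)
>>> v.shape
(7, 37)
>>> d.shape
(13, 37)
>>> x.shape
(7, 37)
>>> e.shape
()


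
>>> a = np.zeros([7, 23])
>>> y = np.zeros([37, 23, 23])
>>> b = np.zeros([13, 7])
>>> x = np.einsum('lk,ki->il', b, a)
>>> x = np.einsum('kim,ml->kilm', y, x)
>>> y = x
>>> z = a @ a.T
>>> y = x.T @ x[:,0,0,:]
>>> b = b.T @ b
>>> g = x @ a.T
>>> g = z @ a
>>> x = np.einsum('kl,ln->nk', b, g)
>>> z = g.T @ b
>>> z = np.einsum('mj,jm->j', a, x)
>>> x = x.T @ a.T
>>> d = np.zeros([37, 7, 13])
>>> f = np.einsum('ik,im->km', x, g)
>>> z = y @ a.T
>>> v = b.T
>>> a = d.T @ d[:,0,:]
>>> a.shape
(13, 7, 13)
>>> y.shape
(23, 13, 23, 23)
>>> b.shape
(7, 7)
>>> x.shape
(7, 7)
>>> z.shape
(23, 13, 23, 7)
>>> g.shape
(7, 23)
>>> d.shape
(37, 7, 13)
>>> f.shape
(7, 23)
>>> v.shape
(7, 7)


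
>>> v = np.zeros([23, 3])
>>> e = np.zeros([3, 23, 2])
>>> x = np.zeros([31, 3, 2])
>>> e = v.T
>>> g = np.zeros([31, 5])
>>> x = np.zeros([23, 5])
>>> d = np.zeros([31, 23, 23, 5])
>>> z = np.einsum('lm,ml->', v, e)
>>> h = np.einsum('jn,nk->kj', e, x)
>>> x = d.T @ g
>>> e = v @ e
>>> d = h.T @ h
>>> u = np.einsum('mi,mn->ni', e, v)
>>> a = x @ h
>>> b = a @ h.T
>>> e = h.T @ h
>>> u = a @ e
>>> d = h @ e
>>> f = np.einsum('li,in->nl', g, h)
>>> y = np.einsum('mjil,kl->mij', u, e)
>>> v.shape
(23, 3)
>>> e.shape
(3, 3)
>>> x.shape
(5, 23, 23, 5)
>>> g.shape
(31, 5)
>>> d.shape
(5, 3)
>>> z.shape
()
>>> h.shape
(5, 3)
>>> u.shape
(5, 23, 23, 3)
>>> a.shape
(5, 23, 23, 3)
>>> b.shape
(5, 23, 23, 5)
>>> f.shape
(3, 31)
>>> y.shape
(5, 23, 23)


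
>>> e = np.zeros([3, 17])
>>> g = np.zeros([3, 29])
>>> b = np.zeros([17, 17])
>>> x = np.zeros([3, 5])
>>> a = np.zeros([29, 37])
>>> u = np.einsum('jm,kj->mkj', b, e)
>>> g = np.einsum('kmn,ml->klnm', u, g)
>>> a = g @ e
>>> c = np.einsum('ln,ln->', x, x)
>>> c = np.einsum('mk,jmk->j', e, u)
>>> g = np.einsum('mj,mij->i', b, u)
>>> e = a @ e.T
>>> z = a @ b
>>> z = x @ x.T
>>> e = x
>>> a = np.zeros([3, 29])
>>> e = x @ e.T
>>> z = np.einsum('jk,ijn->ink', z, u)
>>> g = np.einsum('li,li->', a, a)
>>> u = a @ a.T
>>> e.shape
(3, 3)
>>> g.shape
()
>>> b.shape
(17, 17)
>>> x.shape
(3, 5)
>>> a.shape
(3, 29)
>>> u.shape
(3, 3)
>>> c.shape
(17,)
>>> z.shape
(17, 17, 3)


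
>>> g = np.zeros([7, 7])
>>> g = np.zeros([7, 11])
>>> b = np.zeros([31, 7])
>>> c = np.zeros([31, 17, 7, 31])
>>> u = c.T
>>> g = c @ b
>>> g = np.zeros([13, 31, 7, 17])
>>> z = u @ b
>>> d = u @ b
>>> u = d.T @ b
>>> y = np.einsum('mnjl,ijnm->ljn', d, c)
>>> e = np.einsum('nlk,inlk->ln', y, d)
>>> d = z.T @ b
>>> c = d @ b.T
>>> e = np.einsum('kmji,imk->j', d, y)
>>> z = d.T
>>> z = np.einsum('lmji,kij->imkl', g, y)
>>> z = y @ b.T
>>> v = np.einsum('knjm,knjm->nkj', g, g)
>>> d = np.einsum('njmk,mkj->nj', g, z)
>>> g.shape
(13, 31, 7, 17)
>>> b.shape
(31, 7)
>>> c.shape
(7, 17, 7, 31)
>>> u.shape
(7, 17, 7, 7)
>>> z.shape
(7, 17, 31)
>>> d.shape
(13, 31)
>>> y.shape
(7, 17, 7)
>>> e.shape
(7,)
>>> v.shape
(31, 13, 7)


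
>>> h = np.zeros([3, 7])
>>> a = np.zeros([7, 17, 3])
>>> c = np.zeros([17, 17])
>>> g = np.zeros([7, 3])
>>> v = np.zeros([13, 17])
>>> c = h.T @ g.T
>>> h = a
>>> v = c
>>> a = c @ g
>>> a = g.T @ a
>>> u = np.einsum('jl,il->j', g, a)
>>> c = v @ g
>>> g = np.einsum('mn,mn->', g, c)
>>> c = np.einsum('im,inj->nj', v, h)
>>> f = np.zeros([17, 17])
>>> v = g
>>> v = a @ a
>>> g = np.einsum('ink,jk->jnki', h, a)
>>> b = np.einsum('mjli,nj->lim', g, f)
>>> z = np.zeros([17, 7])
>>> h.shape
(7, 17, 3)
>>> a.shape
(3, 3)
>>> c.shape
(17, 3)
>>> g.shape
(3, 17, 3, 7)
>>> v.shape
(3, 3)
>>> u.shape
(7,)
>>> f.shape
(17, 17)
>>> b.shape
(3, 7, 3)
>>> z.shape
(17, 7)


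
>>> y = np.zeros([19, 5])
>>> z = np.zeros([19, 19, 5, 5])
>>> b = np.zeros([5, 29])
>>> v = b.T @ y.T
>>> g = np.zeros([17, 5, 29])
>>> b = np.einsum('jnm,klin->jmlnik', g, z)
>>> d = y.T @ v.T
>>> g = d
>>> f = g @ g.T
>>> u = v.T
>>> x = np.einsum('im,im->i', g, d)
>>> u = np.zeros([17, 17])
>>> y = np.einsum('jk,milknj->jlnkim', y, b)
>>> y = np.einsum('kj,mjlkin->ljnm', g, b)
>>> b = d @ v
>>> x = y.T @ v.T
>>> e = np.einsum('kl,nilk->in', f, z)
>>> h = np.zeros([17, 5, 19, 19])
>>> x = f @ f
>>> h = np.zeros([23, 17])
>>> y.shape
(19, 29, 19, 17)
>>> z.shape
(19, 19, 5, 5)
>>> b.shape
(5, 19)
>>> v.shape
(29, 19)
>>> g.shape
(5, 29)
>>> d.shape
(5, 29)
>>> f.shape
(5, 5)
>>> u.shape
(17, 17)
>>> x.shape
(5, 5)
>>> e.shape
(19, 19)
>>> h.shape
(23, 17)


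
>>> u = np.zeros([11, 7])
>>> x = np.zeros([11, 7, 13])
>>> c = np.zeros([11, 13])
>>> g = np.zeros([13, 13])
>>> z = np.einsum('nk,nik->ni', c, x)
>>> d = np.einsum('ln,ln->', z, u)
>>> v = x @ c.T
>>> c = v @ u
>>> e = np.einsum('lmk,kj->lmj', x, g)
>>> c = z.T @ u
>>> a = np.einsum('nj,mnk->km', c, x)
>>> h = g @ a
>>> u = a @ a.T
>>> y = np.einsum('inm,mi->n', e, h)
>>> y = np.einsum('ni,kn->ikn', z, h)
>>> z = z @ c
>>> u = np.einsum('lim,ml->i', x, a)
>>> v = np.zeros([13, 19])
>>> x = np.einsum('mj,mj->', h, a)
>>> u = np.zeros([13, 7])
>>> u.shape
(13, 7)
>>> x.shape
()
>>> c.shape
(7, 7)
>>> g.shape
(13, 13)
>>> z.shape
(11, 7)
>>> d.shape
()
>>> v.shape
(13, 19)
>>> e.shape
(11, 7, 13)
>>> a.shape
(13, 11)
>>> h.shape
(13, 11)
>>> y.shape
(7, 13, 11)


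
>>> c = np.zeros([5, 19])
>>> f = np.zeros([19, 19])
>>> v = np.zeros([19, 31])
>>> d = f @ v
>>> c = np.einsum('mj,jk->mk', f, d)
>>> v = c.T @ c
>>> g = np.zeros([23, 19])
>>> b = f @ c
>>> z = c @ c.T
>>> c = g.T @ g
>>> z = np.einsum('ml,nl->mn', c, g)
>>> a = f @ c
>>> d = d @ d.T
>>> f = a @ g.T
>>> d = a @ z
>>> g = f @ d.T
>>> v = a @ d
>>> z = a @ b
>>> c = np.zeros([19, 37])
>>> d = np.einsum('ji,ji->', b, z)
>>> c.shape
(19, 37)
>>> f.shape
(19, 23)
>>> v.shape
(19, 23)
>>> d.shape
()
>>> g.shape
(19, 19)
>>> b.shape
(19, 31)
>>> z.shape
(19, 31)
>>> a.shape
(19, 19)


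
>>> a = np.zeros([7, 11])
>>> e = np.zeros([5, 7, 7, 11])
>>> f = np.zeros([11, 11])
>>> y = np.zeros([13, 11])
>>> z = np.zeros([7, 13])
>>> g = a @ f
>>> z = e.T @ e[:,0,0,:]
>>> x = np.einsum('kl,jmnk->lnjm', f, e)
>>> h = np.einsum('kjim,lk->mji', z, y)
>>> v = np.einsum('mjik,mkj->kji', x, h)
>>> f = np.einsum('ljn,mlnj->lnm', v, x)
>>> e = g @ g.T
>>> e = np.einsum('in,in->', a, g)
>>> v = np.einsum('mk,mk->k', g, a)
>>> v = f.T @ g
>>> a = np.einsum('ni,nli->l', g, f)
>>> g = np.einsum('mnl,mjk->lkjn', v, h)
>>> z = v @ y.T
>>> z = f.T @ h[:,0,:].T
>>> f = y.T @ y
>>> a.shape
(5,)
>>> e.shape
()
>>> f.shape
(11, 11)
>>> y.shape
(13, 11)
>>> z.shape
(11, 5, 11)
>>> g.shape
(11, 7, 7, 5)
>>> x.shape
(11, 7, 5, 7)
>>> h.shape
(11, 7, 7)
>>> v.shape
(11, 5, 11)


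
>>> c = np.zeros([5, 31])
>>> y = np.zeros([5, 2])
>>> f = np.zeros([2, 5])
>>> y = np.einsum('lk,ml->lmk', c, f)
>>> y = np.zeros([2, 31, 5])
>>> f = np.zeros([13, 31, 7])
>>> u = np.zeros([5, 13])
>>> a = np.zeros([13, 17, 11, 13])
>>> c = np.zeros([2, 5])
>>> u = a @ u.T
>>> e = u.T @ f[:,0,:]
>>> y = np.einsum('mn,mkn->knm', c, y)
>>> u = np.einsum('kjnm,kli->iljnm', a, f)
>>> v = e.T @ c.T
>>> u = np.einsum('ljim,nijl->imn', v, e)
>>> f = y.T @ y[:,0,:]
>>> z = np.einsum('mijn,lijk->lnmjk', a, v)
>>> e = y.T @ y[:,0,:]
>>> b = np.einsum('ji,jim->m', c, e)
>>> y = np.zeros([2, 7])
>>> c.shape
(2, 5)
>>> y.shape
(2, 7)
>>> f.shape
(2, 5, 2)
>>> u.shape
(11, 2, 5)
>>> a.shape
(13, 17, 11, 13)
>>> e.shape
(2, 5, 2)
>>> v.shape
(7, 17, 11, 2)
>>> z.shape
(7, 13, 13, 11, 2)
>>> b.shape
(2,)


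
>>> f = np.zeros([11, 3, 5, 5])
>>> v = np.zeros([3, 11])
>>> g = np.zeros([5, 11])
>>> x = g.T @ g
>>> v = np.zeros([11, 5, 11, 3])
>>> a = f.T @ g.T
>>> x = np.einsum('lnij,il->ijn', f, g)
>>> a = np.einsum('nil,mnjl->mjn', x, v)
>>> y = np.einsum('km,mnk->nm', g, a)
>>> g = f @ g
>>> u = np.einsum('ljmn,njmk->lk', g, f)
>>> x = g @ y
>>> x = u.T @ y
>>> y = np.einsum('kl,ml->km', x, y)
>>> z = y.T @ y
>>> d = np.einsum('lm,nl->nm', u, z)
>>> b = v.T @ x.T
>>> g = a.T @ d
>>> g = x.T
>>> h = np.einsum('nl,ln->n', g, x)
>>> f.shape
(11, 3, 5, 5)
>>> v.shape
(11, 5, 11, 3)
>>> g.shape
(11, 5)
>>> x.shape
(5, 11)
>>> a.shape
(11, 11, 5)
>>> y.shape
(5, 11)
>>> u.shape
(11, 5)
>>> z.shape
(11, 11)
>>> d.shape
(11, 5)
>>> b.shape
(3, 11, 5, 5)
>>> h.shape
(11,)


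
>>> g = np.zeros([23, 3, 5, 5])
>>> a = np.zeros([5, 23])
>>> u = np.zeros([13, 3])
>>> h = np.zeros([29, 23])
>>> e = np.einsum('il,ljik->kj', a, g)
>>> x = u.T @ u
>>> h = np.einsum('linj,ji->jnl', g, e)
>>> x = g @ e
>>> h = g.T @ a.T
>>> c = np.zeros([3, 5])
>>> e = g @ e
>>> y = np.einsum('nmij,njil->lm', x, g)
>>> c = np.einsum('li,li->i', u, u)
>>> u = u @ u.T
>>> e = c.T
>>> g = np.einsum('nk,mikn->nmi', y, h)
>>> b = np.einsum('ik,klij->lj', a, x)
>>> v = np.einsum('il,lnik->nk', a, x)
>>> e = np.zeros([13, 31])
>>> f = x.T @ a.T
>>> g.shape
(5, 5, 5)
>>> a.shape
(5, 23)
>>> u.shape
(13, 13)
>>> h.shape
(5, 5, 3, 5)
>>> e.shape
(13, 31)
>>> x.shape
(23, 3, 5, 3)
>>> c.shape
(3,)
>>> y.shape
(5, 3)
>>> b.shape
(3, 3)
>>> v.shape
(3, 3)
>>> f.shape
(3, 5, 3, 5)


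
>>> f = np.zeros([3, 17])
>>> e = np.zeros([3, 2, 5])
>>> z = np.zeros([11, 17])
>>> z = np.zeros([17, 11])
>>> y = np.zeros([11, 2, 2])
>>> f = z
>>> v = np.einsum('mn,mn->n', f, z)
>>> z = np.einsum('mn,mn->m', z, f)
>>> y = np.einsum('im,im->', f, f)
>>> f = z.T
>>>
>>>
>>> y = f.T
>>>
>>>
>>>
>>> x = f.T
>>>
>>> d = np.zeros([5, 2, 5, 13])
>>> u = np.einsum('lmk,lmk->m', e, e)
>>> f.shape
(17,)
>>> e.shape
(3, 2, 5)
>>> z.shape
(17,)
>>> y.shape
(17,)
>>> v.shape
(11,)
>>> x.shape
(17,)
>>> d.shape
(5, 2, 5, 13)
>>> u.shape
(2,)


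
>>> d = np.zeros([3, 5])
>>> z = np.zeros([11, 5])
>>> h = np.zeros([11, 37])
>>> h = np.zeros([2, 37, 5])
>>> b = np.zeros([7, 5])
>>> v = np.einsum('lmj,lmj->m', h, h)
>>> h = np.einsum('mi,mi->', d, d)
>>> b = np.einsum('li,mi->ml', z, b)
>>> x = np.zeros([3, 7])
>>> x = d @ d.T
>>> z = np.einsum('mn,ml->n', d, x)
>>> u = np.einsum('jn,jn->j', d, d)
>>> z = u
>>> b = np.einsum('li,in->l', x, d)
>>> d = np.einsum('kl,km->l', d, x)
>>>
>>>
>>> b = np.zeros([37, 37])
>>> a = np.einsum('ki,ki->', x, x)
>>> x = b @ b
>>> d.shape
(5,)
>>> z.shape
(3,)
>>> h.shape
()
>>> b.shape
(37, 37)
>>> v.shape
(37,)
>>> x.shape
(37, 37)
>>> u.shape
(3,)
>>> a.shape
()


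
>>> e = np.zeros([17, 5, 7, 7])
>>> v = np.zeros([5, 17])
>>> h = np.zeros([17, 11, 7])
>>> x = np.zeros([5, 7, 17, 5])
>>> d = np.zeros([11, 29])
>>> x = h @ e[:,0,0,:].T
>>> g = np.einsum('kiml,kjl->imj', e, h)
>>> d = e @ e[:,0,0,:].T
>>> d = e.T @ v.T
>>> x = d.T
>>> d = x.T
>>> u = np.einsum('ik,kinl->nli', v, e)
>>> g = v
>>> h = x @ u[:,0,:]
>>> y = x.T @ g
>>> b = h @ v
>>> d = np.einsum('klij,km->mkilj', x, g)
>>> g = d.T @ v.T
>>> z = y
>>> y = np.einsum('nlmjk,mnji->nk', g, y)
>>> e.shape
(17, 5, 7, 7)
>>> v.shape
(5, 17)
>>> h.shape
(5, 5, 7, 5)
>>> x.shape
(5, 5, 7, 7)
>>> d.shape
(17, 5, 7, 5, 7)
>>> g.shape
(7, 5, 7, 5, 5)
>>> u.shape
(7, 7, 5)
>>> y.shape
(7, 5)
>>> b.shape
(5, 5, 7, 17)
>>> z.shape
(7, 7, 5, 17)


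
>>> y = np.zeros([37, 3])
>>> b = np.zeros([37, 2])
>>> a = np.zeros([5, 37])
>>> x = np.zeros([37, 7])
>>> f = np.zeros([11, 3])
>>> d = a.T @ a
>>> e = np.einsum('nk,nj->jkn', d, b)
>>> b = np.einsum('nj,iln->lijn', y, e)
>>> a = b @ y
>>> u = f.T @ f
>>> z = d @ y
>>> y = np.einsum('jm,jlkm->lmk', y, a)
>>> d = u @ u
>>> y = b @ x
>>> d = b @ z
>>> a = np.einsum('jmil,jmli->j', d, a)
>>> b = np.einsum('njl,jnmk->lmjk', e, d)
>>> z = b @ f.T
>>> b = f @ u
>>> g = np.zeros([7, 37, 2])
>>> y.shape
(37, 2, 3, 7)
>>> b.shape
(11, 3)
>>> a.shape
(37,)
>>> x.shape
(37, 7)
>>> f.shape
(11, 3)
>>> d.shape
(37, 2, 3, 3)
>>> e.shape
(2, 37, 37)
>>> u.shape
(3, 3)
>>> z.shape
(37, 3, 37, 11)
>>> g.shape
(7, 37, 2)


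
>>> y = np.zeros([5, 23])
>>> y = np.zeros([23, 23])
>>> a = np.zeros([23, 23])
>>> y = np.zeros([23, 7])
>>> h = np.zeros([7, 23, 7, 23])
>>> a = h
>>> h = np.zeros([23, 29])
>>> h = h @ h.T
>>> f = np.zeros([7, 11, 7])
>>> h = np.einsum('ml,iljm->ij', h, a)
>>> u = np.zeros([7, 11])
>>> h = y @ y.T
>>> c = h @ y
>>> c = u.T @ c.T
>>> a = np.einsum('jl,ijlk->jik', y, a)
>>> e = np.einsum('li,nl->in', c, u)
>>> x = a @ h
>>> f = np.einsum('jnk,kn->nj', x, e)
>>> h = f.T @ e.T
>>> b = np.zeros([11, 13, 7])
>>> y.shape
(23, 7)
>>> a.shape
(23, 7, 23)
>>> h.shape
(23, 23)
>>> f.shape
(7, 23)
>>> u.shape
(7, 11)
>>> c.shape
(11, 23)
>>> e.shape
(23, 7)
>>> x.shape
(23, 7, 23)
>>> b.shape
(11, 13, 7)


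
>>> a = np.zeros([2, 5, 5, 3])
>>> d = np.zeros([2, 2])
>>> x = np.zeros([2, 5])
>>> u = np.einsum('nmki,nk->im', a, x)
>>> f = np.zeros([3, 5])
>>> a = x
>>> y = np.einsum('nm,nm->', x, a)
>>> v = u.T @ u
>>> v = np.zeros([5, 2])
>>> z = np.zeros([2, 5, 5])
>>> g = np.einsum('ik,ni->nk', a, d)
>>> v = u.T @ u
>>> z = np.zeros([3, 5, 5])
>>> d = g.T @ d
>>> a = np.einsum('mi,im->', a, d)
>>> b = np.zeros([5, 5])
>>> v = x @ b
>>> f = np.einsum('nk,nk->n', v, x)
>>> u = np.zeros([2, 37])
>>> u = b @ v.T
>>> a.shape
()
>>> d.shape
(5, 2)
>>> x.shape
(2, 5)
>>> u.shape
(5, 2)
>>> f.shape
(2,)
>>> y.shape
()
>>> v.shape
(2, 5)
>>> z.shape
(3, 5, 5)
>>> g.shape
(2, 5)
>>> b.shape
(5, 5)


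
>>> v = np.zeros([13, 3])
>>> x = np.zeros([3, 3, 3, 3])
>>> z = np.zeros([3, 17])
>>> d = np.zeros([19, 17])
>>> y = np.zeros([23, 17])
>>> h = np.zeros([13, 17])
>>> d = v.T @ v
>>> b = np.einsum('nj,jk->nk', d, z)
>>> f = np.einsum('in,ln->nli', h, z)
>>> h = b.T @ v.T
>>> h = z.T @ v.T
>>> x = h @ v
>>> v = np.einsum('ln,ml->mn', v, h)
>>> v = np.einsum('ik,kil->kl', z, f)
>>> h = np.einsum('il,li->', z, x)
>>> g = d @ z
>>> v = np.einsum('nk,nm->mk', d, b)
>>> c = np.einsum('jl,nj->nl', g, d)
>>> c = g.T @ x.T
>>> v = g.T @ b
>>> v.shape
(17, 17)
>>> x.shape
(17, 3)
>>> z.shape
(3, 17)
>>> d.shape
(3, 3)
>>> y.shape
(23, 17)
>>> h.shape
()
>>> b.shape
(3, 17)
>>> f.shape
(17, 3, 13)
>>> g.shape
(3, 17)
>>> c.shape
(17, 17)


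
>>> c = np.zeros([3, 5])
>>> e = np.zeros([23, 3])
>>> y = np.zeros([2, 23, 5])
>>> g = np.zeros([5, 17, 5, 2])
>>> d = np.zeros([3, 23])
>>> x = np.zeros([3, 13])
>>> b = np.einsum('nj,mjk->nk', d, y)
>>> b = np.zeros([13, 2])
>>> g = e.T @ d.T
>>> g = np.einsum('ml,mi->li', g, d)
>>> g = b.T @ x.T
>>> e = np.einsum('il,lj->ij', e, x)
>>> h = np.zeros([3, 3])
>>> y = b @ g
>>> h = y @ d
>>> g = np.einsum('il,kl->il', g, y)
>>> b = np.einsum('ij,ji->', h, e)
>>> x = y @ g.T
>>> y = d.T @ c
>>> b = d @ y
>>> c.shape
(3, 5)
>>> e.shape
(23, 13)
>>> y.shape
(23, 5)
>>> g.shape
(2, 3)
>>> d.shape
(3, 23)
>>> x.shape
(13, 2)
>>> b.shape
(3, 5)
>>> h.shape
(13, 23)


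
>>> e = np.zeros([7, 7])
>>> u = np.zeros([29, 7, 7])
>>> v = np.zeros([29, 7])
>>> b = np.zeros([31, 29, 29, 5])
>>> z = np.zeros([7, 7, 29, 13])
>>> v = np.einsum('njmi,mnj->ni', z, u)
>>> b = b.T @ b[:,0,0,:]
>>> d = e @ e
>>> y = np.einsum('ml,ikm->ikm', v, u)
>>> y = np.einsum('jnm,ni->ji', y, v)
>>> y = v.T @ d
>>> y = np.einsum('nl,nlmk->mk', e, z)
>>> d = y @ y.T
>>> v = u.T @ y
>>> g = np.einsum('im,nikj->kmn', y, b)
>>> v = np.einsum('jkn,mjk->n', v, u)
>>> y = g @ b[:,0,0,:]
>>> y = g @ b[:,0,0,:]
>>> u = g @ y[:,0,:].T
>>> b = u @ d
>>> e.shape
(7, 7)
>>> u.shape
(29, 13, 29)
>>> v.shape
(13,)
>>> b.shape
(29, 13, 29)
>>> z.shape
(7, 7, 29, 13)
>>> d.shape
(29, 29)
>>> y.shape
(29, 13, 5)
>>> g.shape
(29, 13, 5)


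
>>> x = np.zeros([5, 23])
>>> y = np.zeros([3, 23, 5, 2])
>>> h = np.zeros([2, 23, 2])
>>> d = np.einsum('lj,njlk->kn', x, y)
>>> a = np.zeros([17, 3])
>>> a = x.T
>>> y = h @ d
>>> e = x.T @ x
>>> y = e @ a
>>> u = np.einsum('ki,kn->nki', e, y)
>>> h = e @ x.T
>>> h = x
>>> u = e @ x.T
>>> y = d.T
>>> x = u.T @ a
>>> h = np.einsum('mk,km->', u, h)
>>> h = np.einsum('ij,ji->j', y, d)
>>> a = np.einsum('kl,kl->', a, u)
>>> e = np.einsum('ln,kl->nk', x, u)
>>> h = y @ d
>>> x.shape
(5, 5)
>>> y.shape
(3, 2)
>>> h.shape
(3, 3)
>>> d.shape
(2, 3)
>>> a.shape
()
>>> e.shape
(5, 23)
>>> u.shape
(23, 5)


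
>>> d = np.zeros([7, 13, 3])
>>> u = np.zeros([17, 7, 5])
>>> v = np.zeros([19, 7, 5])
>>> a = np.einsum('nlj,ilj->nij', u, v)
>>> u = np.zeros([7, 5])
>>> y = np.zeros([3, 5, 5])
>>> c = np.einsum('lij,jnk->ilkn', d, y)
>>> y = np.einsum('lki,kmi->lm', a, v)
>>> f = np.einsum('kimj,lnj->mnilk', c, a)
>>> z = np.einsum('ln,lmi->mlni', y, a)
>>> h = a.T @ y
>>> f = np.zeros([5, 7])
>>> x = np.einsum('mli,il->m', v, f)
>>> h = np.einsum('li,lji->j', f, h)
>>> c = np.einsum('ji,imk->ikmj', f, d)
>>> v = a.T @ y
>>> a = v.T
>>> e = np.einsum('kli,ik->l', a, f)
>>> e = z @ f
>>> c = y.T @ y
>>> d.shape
(7, 13, 3)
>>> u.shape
(7, 5)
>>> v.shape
(5, 19, 7)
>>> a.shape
(7, 19, 5)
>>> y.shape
(17, 7)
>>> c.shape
(7, 7)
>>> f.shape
(5, 7)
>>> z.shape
(19, 17, 7, 5)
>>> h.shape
(19,)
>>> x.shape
(19,)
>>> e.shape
(19, 17, 7, 7)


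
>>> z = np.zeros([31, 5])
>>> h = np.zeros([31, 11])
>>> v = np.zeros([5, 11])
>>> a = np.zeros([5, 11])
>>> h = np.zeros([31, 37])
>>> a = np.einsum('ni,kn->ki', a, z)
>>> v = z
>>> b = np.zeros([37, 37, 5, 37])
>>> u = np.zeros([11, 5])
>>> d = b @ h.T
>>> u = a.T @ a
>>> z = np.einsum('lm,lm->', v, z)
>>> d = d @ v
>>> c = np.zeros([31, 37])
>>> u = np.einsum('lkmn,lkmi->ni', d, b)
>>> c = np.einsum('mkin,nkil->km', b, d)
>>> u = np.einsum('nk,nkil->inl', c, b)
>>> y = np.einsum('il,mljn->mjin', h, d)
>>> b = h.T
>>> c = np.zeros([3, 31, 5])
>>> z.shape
()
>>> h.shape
(31, 37)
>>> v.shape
(31, 5)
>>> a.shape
(31, 11)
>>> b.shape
(37, 31)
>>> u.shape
(5, 37, 37)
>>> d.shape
(37, 37, 5, 5)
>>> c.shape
(3, 31, 5)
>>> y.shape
(37, 5, 31, 5)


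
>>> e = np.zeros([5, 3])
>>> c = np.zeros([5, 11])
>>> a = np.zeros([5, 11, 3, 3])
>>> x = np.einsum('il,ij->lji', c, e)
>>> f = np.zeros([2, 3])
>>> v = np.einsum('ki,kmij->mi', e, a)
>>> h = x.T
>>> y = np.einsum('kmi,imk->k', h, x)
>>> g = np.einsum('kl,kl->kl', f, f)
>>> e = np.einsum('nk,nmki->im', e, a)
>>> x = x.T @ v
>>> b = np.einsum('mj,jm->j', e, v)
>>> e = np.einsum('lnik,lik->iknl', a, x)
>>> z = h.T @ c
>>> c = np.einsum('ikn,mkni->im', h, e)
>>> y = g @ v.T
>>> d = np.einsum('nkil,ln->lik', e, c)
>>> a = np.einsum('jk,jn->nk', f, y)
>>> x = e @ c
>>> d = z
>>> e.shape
(3, 3, 11, 5)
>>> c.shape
(5, 3)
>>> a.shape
(11, 3)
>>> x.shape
(3, 3, 11, 3)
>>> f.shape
(2, 3)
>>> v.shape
(11, 3)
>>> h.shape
(5, 3, 11)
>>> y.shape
(2, 11)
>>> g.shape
(2, 3)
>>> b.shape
(11,)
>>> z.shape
(11, 3, 11)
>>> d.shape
(11, 3, 11)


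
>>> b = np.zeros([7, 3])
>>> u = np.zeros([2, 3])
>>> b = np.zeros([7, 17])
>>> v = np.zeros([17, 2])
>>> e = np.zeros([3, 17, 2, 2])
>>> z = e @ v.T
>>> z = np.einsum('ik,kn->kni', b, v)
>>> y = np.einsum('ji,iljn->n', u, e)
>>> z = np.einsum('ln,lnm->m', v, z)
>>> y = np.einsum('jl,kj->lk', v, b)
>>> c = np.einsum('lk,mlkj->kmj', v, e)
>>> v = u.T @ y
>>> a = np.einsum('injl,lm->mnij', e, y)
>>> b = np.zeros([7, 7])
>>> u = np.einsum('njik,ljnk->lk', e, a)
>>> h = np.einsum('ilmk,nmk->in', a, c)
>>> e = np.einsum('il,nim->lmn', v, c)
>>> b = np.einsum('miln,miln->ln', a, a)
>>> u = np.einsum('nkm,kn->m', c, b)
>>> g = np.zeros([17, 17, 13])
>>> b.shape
(3, 2)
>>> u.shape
(2,)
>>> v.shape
(3, 7)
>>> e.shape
(7, 2, 2)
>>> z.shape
(7,)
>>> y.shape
(2, 7)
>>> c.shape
(2, 3, 2)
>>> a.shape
(7, 17, 3, 2)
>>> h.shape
(7, 2)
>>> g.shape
(17, 17, 13)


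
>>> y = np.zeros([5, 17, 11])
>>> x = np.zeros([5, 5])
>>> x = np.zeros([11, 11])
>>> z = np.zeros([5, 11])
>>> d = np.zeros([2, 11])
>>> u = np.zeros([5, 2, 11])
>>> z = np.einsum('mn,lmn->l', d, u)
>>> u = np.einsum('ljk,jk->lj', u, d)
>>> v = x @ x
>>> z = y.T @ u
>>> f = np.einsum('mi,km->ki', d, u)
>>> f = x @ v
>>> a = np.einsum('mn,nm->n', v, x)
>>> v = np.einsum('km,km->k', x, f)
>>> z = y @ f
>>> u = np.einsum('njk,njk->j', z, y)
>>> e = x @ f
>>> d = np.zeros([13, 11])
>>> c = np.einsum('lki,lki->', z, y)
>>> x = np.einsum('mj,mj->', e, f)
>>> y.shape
(5, 17, 11)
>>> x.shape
()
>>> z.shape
(5, 17, 11)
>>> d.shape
(13, 11)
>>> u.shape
(17,)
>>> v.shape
(11,)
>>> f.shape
(11, 11)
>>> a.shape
(11,)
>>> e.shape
(11, 11)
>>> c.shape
()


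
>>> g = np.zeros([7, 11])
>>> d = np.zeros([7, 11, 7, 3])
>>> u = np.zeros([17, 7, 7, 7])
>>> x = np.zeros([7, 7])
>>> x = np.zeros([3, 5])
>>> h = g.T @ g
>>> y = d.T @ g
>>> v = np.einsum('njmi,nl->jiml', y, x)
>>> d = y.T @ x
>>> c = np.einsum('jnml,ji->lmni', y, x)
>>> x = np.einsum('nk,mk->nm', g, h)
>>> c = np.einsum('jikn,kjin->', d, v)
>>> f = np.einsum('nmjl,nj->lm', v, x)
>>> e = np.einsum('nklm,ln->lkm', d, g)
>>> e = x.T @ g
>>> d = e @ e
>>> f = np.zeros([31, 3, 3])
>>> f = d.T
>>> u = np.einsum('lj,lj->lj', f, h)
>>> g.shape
(7, 11)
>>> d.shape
(11, 11)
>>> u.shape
(11, 11)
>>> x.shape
(7, 11)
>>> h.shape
(11, 11)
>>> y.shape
(3, 7, 11, 11)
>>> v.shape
(7, 11, 11, 5)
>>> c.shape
()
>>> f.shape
(11, 11)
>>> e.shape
(11, 11)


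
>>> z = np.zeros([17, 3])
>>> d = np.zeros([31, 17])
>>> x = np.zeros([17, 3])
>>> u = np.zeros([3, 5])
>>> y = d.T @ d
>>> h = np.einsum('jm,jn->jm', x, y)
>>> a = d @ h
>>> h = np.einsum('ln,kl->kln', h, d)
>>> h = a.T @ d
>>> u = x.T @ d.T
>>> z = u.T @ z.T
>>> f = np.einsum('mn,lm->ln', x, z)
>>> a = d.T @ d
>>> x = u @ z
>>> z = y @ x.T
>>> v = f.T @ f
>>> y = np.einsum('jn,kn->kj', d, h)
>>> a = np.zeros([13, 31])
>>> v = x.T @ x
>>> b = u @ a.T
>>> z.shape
(17, 3)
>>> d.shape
(31, 17)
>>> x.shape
(3, 17)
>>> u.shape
(3, 31)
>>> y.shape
(3, 31)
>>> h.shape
(3, 17)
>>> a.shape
(13, 31)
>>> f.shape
(31, 3)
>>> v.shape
(17, 17)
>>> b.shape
(3, 13)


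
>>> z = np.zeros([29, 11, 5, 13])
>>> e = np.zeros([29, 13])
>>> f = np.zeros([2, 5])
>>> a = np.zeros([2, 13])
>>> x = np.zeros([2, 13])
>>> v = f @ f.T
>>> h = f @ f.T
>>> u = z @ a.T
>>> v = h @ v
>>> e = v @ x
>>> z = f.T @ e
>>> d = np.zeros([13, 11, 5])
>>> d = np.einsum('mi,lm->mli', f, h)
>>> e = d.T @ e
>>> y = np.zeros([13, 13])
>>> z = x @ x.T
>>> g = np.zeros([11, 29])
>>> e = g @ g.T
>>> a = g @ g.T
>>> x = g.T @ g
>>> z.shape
(2, 2)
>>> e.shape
(11, 11)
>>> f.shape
(2, 5)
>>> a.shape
(11, 11)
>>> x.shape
(29, 29)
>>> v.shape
(2, 2)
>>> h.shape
(2, 2)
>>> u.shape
(29, 11, 5, 2)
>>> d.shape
(2, 2, 5)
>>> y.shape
(13, 13)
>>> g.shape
(11, 29)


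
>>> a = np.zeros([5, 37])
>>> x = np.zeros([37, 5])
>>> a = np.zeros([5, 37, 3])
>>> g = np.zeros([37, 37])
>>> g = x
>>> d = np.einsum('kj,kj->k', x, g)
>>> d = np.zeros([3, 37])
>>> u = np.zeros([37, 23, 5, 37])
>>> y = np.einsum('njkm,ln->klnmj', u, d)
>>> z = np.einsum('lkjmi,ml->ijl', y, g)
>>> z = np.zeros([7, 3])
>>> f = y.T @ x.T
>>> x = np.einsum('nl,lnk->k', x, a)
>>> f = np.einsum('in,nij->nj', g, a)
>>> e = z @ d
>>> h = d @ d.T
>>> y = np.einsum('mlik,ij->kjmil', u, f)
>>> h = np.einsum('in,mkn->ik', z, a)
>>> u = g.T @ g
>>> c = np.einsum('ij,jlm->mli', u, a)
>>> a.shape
(5, 37, 3)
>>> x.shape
(3,)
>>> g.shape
(37, 5)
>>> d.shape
(3, 37)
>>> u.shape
(5, 5)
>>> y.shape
(37, 3, 37, 5, 23)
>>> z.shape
(7, 3)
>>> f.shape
(5, 3)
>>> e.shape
(7, 37)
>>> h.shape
(7, 37)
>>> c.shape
(3, 37, 5)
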